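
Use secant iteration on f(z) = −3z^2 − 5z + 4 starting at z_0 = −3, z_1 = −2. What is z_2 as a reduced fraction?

−11/5

f(−3) = −8, f(−2) = 2. z_2 = (−2) − 2·((−2) − (−3))/(2 − (−8)) = −11/5.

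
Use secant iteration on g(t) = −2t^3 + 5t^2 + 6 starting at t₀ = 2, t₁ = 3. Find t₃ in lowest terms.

g(2) = 10, g(3) = −3. t₂ = 3 − (−3)·(3 − 2)/((−3) − 10) = 36/13.
g(3) = −3, g(36/13) = 4110/2197. t₃ = (36/13) − (4110/2197)·((36/13) − 3)/((4110/2197) − (−3)) = 3398/1189.

3398/1189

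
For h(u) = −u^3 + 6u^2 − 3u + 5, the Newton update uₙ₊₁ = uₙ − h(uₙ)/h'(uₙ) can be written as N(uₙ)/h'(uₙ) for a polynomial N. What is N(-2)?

h'(u) = −3u^2 + 12u − 3.
N(u) = u·h'(u) − h(u) = u·(−3u^2 + 12u − 3) − (−u^3 + 6u^2 − 3u + 5) = −2u^3 + 6u^2 − 5.
N(-2) = 35.

35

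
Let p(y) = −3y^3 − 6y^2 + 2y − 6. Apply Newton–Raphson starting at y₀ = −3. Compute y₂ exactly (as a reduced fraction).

p'(y) = −9y^2 − 12y + 2.
p(−3) = 15, p'(−3) = −43, so y₁ = (−3) − 15/(−43) = −114/43.
p(−114/43) = 193050/79507, p'(−114/43) = −54442/1849, so y₂ = (−114/43) − (193050/79507)/(−54442/1849) = −3006669/1170503.

−3006669/1170503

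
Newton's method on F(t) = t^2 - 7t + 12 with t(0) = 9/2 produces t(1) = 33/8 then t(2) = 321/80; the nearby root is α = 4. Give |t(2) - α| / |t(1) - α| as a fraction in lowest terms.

t(1) - α = 33/8 - 4 = 1/8, so |t(1) - α| = 1/8.
t(2) - α = 321/80 - 4 = 1/80, so |t(2) - α| = 1/80.
Ratio = (1/80) / (1/8) = 1/10.

1/10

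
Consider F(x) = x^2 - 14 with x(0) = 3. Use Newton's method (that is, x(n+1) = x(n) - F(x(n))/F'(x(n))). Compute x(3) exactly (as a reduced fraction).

F'(x) = 2x.
F(3) = -5, F'(3) = 6, so x(1) = 3 - (-5)/6 = 23/6.
F(23/6) = 25/36, F'(23/6) = 23/3, so x(2) = (23/6) - (25/36)/(23/3) = 1033/276.
F(1033/276) = 625/76176, F'(1033/276) = 1033/138, so x(3) = (1033/276) - (625/76176)/(1033/138) = 2133553/570216.

2133553/570216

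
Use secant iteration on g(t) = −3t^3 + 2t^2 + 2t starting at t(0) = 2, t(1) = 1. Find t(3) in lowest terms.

g(2) = −12, g(1) = 1. t(2) = 1 − 1·(1 − 2)/(1 − (−12)) = 14/13.
g(1) = 1, g(14/13) = 1596/2197. t(3) = (14/13) − (1596/2197)·((14/13) − 1)/((1596/2197) − 1) = 770/601.

770/601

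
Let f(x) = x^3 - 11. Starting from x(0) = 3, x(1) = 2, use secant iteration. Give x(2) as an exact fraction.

f(3) = 16, f(2) = -3. x(2) = 2 - (-3)·(2 - 3)/((-3) - 16) = 41/19.

41/19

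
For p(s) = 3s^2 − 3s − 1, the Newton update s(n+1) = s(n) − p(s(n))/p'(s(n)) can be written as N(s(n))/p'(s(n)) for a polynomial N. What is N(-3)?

p'(s) = 6s − 3.
N(s) = s·p'(s) − p(s) = s·(6s − 3) − (3s^2 − 3s − 1) = 3s^2 + 1.
N(-3) = 28.

28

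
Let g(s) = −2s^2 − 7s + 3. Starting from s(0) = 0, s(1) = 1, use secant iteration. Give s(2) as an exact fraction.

g(0) = 3, g(1) = −6. s(2) = 1 − (−6)·(1 − 0)/((−6) − 3) = 1/3.

1/3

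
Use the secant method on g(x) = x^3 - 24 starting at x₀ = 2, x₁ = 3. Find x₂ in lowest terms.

g(2) = -16, g(3) = 3. x₂ = 3 - 3·(3 - 2)/(3 - (-16)) = 54/19.

54/19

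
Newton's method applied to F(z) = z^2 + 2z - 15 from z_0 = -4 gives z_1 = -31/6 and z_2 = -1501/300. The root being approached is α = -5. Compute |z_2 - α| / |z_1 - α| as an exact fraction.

z_1 - α = -31/6 - (-5) = -31/6 + 5 = -1/6, so |z_1 - α| = 1/6.
z_2 - α = -1501/300 - (-5) = -1501/300 + 5 = -1/300, so |z_2 - α| = 1/300.
Ratio = (1/300) / (1/6) = 1/50.

1/50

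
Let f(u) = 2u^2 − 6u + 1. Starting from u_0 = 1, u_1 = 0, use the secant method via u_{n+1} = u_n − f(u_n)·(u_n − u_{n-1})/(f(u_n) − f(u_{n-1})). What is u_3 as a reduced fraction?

2/11

f(1) = −3, f(0) = 1. u_2 = 0 − 1·(0 − 1)/(1 − (−3)) = 1/4.
f(0) = 1, f(1/4) = −3/8. u_3 = (1/4) − (−3/8)·((1/4) − 0)/((−3/8) − 1) = 2/11.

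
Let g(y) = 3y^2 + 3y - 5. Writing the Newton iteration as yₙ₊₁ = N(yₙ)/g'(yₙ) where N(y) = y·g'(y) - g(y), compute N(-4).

53

g'(y) = 6y + 3.
N(y) = y·g'(y) - g(y) = y·(6y + 3) - (3y^2 + 3y - 5) = 3y^2 + 5.
N(-4) = 53.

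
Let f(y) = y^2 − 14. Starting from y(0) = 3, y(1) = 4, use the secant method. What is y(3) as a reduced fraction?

f(3) = −5, f(4) = 2. y(2) = 4 − 2·(4 − 3)/(2 − (−5)) = 26/7.
f(4) = 2, f(26/7) = −10/49. y(3) = (26/7) − (−10/49)·((26/7) − 4)/((−10/49) − 2) = 101/27.

101/27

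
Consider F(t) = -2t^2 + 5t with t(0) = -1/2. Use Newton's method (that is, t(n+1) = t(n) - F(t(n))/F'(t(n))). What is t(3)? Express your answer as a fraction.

-1/671846

F'(t) = -4t + 5.
F(-1/2) = -3, F'(-1/2) = 7, so t(1) = (-1/2) - (-3)/7 = -1/14.
F(-1/14) = -18/49, F'(-1/14) = 37/7, so t(2) = (-1/14) - (-18/49)/(37/7) = -1/518.
F(-1/518) = -648/67081, F'(-1/518) = 1297/259, so t(3) = (-1/518) - (-648/67081)/(1297/259) = -1/671846.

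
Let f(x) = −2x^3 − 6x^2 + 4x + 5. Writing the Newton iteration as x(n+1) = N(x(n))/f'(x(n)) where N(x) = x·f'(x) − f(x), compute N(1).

f'(x) = −6x^2 − 12x + 4.
N(x) = x·f'(x) − f(x) = x·(−6x^2 − 12x + 4) − (−2x^3 − 6x^2 + 4x + 5) = −4x^3 − 6x^2 − 5.
N(1) = −15.

−15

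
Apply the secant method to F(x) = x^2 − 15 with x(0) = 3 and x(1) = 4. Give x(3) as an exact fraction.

213/55

F(3) = −6, F(4) = 1. x(2) = 4 − 1·(4 − 3)/(1 − (−6)) = 27/7.
F(4) = 1, F(27/7) = −6/49. x(3) = (27/7) − (−6/49)·((27/7) − 4)/((−6/49) − 1) = 213/55.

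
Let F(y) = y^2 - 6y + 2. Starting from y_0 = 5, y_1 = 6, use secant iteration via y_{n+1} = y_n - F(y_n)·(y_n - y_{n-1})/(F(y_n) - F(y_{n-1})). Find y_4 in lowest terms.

2072/367

F(5) = -3, F(6) = 2. y_2 = 6 - 2·(6 - 5)/(2 - (-3)) = 28/5.
F(6) = 2, F(28/5) = -6/25. y_3 = (28/5) - (-6/25)·((28/5) - 6)/((-6/25) - 2) = 79/14.
F(28/5) = -6/25, F(79/14) = -3/196. y_4 = (79/14) - (-3/196)·((79/14) - (28/5))/((-3/196) - (-6/25)) = 2072/367.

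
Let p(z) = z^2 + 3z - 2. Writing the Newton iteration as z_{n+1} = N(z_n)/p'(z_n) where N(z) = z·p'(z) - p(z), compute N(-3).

11

p'(z) = 2z + 3.
N(z) = z·p'(z) - p(z) = z·(2z + 3) - (z^2 + 3z - 2) = z^2 + 2.
N(-3) = 11.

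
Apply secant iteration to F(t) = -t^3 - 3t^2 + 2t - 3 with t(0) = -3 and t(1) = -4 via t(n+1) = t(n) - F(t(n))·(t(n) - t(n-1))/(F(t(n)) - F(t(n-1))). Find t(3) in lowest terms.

F(-3) = -9, F(-4) = 5. t(2) = (-4) - 5·((-4) - (-3))/(5 - (-9)) = -51/14.
F(-4) = 5, F(-51/14) = -4815/2744. t(3) = (-51/14) - (-4815/2744)·((-51/14) - (-4))/((-4815/2744) - 5) = -13848/3707.

-13848/3707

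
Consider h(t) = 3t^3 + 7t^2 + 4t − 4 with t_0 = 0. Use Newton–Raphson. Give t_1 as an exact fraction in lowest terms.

1

h'(t) = 9t^2 + 14t + 4.
h(0) = −4, h'(0) = 4, so t_1 = 0 − (−4)/4 = 1.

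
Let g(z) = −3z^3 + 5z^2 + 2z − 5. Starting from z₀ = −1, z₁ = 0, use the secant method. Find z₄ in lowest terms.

−18280/19913

g(−1) = 1, g(0) = −5. z₂ = 0 − (−5)·(0 − (−1))/((−5) − 1) = −5/6.
g(0) = −5, g(−5/6) = −35/24. z₃ = (−5/6) − (−35/24)·((−5/6) − 0)/((−35/24) − (−5)) = −20/17.
g(−5/6) = −35/24, g(−20/17) = 21875/4913. z₄ = (−20/17) − (21875/4913)·((−20/17) − (−5/6))/((21875/4913) − (−35/24)) = −18280/19913.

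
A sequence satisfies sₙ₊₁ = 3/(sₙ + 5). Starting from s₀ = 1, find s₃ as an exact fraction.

33/61

s₁ = 3/(1 + 5) = 1/2.
s₂ = 3/(1/2 + 5) = 6/11.
s₃ = 3/(6/11 + 5) = 33/61.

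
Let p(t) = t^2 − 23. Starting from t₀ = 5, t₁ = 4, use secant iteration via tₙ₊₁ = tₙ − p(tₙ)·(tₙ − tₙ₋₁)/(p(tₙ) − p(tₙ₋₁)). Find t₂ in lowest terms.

p(5) = 2, p(4) = −7. t₂ = 4 − (−7)·(4 − 5)/((−7) − 2) = 43/9.

43/9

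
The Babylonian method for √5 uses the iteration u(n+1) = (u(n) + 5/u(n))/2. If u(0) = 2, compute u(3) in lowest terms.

u(1) = (2 + 5/2)/2 = 9/4.
u(2) = (9/4 + 5/(9/4))/2 = 161/72.
u(3) = (161/72 + 5/(161/72))/2 = 51841/23184.

51841/23184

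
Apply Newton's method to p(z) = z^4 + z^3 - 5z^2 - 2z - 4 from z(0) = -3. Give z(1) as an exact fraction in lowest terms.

p'(z) = 4z^3 + 3z^2 - 10z - 2.
p(-3) = 11, p'(-3) = -53, so z(1) = (-3) - 11/(-53) = -148/53.

-148/53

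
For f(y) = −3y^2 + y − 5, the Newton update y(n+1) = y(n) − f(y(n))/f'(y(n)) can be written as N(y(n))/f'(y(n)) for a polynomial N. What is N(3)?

f'(y) = −6y + 1.
N(y) = y·f'(y) − f(y) = y·(−6y + 1) − (−3y^2 + y − 5) = −3y^2 + 5.
N(3) = −22.

−22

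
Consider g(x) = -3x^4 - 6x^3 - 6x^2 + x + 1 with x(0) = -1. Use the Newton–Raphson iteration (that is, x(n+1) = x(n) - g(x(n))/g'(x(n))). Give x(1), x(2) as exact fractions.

g'(x) = -12x^3 - 18x^2 - 12x + 1.
g(-1) = -3, g'(-1) = 7, so x(1) = (-1) - (-3)/7 = -4/7.
g(-4/7) = -1755/2401, g'(-4/7) = 1447/343, so x(2) = (-4/7) - (-1755/2401)/(1447/343) = -4033/10129.

x(1) = -4/7, x(2) = -4033/10129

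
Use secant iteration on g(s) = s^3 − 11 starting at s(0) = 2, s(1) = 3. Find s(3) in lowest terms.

g(2) = −3, g(3) = 16. s(2) = 3 − 16·(3 − 2)/(16 − (−3)) = 41/19.
g(3) = 16, g(41/19) = −6528/6859. s(3) = (41/19) − (−6528/6859)·((41/19) − 3)/((−6528/6859) − 16) = 16025/7267.

16025/7267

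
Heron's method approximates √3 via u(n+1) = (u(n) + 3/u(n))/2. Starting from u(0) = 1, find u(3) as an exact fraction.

97/56

u(1) = (1 + 3/1)/2 = 2.
u(2) = (2 + 3/2)/2 = 7/4.
u(3) = (7/4 + 3/(7/4))/2 = 97/56.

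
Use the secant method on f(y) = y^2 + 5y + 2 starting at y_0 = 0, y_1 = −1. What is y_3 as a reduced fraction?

−3/7

f(0) = 2, f(−1) = −2. y_2 = (−1) − (−2)·((−1) − 0)/((−2) − 2) = −1/2.
f(−1) = −2, f(−1/2) = −1/4. y_3 = (−1/2) − (−1/4)·((−1/2) − (−1))/((−1/4) − (−2)) = −3/7.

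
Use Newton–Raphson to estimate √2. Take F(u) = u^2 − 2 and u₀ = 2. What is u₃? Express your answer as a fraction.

F'(u) = 2u.
F(2) = 2, F'(2) = 4, so u₁ = 2 − 2/4 = 3/2.
F(3/2) = 1/4, F'(3/2) = 3, so u₂ = (3/2) − (1/4)/3 = 17/12.
F(17/12) = 1/144, F'(17/12) = 17/6, so u₃ = (17/12) − (1/144)/(17/6) = 577/408.

577/408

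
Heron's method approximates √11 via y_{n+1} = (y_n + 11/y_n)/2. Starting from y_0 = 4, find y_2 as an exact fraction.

1433/432

y_1 = (4 + 11/4)/2 = 27/8.
y_2 = (27/8 + 11/(27/8))/2 = 1433/432.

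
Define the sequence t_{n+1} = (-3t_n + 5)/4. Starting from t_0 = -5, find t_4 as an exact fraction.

t_1 = (-3·(-5) + 5)/4 = 5.
t_2 = (-3·5 + 5)/4 = -5/2.
t_3 = (-3·(-5/2) + 5)/4 = 25/8.
t_4 = (-3·(25/8) + 5)/4 = -35/32.

-35/32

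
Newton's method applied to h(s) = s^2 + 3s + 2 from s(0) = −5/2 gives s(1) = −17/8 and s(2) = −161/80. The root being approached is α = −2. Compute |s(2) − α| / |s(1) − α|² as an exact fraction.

4/5

s(1) − α = −17/8 − (−2) = −17/8 + 2 = −1/8, so |s(1) − α| = 1/8.
s(2) − α = −161/80 − (−2) = −161/80 + 2 = −1/80, so |s(2) − α| = 1/80.
|s(1) − α|² = 1/64.
Ratio = (1/80) / (1/64) = 4/5.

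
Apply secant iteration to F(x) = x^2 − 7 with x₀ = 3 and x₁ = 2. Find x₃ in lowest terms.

61/23

F(3) = 2, F(2) = −3. x₂ = 2 − (−3)·(2 − 3)/((−3) − 2) = 13/5.
F(2) = −3, F(13/5) = −6/25. x₃ = (13/5) − (−6/25)·((13/5) − 2)/((−6/25) − (−3)) = 61/23.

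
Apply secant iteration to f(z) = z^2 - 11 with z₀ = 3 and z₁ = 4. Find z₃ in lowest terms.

169/51

f(3) = -2, f(4) = 5. z₂ = 4 - 5·(4 - 3)/(5 - (-2)) = 23/7.
f(4) = 5, f(23/7) = -10/49. z₃ = (23/7) - (-10/49)·((23/7) - 4)/((-10/49) - 5) = 169/51.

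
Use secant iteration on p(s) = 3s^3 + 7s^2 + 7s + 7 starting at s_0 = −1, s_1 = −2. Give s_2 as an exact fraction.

p(−1) = 4, p(−2) = −3. s_2 = (−2) − (−3)·((−2) − (−1))/((−3) − 4) = −11/7.

−11/7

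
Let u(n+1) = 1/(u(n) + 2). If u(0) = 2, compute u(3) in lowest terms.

9/22

u(1) = 1/(2 + 2) = 1/4.
u(2) = 1/(1/4 + 2) = 4/9.
u(3) = 1/(4/9 + 2) = 9/22.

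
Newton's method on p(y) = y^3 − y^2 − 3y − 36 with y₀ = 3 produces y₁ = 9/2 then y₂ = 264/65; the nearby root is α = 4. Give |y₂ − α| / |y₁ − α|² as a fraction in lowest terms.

y₁ − α = 9/2 − 4 = 1/2, so |y₁ − α| = 1/2.
y₂ − α = 264/65 − 4 = 4/65, so |y₂ − α| = 4/65.
|y₁ − α|² = 1/4.
Ratio = (4/65) / (1/4) = 16/65.

16/65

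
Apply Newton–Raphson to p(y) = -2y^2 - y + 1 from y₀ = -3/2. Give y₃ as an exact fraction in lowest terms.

p'(y) = -4y - 1.
p(-3/2) = -2, p'(-3/2) = 5, so y₁ = (-3/2) - (-2)/5 = -11/10.
p(-11/10) = -8/25, p'(-11/10) = 17/5, so y₂ = (-11/10) - (-8/25)/(17/5) = -171/170.
p(-171/170) = -128/7225, p'(-171/170) = 257/85, so y₃ = (-171/170) - (-128/7225)/(257/85) = -43691/43690.

-43691/43690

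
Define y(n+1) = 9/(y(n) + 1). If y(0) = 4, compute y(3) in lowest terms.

y(1) = 9/(4 + 1) = 9/5.
y(2) = 9/(9/5 + 1) = 45/14.
y(3) = 9/(45/14 + 1) = 126/59.

126/59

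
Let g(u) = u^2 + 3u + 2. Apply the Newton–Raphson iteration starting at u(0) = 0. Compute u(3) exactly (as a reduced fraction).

g'(u) = 2u + 3.
g(0) = 2, g'(0) = 3, so u(1) = 0 - 2/3 = -2/3.
g(-2/3) = 4/9, g'(-2/3) = 5/3, so u(2) = (-2/3) - (4/9)/(5/3) = -14/15.
g(-14/15) = 16/225, g'(-14/15) = 17/15, so u(3) = (-14/15) - (16/225)/(17/15) = -254/255.

-254/255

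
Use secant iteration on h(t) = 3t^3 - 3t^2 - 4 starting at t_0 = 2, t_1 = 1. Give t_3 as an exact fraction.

7/4

h(2) = 8, h(1) = -4. t_2 = 1 - (-4)·(1 - 2)/((-4) - 8) = 4/3.
h(1) = -4, h(4/3) = -20/9. t_3 = (4/3) - (-20/9)·((4/3) - 1)/((-20/9) - (-4)) = 7/4.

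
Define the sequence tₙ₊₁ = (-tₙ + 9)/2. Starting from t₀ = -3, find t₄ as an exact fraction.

21/8

t₁ = (-(-3) + 9)/2 = 6.
t₂ = (-6 + 9)/2 = 3/2.
t₃ = (-(3/2) + 9)/2 = 15/4.
t₄ = (-(15/4) + 9)/2 = 21/8.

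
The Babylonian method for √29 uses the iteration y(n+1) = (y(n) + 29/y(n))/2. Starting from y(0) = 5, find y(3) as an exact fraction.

528527/98145

y(1) = (5 + 29/5)/2 = 27/5.
y(2) = (27/5 + 29/(27/5))/2 = 727/135.
y(3) = (727/135 + 29/(727/135))/2 = 528527/98145.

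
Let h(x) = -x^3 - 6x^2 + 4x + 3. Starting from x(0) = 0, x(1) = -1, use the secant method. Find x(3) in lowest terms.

h(0) = 3, h(-1) = -6. x(2) = (-1) - (-6)·((-1) - 0)/((-6) - 3) = -1/3.
h(-1) = -6, h(-1/3) = 28/27. x(3) = (-1/3) - (28/27)·((-1/3) - (-1))/((28/27) - (-6)) = -41/95.

-41/95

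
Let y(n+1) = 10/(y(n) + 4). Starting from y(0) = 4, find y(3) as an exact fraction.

y(1) = 10/(4 + 4) = 5/4.
y(2) = 10/(5/4 + 4) = 40/21.
y(3) = 10/(40/21 + 4) = 105/62.

105/62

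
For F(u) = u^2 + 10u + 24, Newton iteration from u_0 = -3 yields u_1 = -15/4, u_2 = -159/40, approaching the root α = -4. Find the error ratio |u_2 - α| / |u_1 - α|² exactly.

u_1 - α = -15/4 - (-4) = -15/4 + 4 = 1/4, so |u_1 - α| = 1/4.
u_2 - α = -159/40 - (-4) = -159/40 + 4 = 1/40, so |u_2 - α| = 1/40.
|u_1 - α|² = 1/16.
Ratio = (1/40) / (1/16) = 2/5.

2/5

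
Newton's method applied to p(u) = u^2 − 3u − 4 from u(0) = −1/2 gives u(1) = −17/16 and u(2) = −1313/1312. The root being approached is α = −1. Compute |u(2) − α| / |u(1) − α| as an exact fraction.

1/82

u(1) − α = −17/16 − (−1) = −17/16 + 1 = −1/16, so |u(1) − α| = 1/16.
u(2) − α = −1313/1312 − (−1) = −1313/1312 + 1 = −1/1312, so |u(2) − α| = 1/1312.
Ratio = (1/1312) / (1/16) = 1/82.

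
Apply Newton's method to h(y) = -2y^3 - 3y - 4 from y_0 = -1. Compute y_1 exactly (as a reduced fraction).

-8/9

h'(y) = -6y^2 - 3.
h(-1) = 1, h'(-1) = -9, so y_1 = (-1) - 1/(-9) = -8/9.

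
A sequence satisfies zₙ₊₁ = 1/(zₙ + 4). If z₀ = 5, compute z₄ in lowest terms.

157/665

z₁ = 1/(5 + 4) = 1/9.
z₂ = 1/(1/9 + 4) = 9/37.
z₃ = 1/(9/37 + 4) = 37/157.
z₄ = 1/(37/157 + 4) = 157/665.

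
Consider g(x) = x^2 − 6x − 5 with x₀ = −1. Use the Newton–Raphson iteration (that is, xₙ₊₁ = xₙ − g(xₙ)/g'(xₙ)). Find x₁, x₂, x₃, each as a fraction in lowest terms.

x₁ = −3/4, x₂ = −89/120, x₃ = −79921/107760

g'(x) = 2x − 6.
g(−1) = 2, g'(−1) = −8, so x₁ = (−1) − 2/(−8) = −3/4.
g(−3/4) = 1/16, g'(−3/4) = −15/2, so x₂ = (−3/4) − (1/16)/(−15/2) = −89/120.
g(−89/120) = 1/14400, g'(−89/120) = −449/60, so x₃ = (−89/120) − (1/14400)/(−449/60) = −79921/107760.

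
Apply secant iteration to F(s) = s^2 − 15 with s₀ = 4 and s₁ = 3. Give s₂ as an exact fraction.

27/7

F(4) = 1, F(3) = −6. s₂ = 3 − (−6)·(3 − 4)/((−6) − 1) = 27/7.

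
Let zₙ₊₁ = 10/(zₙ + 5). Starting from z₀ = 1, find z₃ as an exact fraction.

20/13

z₁ = 10/(1 + 5) = 5/3.
z₂ = 10/(5/3 + 5) = 3/2.
z₃ = 10/(3/2 + 5) = 20/13.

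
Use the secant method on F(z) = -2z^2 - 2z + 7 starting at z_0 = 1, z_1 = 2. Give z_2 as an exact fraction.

F(1) = 3, F(2) = -5. z_2 = 2 - (-5)·(2 - 1)/((-5) - 3) = 11/8.

11/8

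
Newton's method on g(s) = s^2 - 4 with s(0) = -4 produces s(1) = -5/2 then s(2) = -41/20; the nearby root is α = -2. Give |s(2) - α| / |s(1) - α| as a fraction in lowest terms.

s(1) - α = -5/2 - (-2) = -5/2 + 2 = -1/2, so |s(1) - α| = 1/2.
s(2) - α = -41/20 - (-2) = -41/20 + 2 = -1/20, so |s(2) - α| = 1/20.
Ratio = (1/20) / (1/2) = 1/10.

1/10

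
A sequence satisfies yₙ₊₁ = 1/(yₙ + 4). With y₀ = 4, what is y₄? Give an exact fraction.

y₁ = 1/(4 + 4) = 1/8.
y₂ = 1/(1/8 + 4) = 8/33.
y₃ = 1/(8/33 + 4) = 33/140.
y₄ = 1/(33/140 + 4) = 140/593.

140/593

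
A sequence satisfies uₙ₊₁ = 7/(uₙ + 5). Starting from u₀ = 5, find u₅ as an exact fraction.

15218/13355

u₁ = 7/(5 + 5) = 7/10.
u₂ = 7/(7/10 + 5) = 70/57.
u₃ = 7/(70/57 + 5) = 399/355.
u₄ = 7/(399/355 + 5) = 2485/2174.
u₅ = 7/(2485/2174 + 5) = 15218/13355.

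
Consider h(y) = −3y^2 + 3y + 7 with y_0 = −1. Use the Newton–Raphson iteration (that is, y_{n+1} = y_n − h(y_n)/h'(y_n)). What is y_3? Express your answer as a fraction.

h'(y) = −6y + 3.
h(−1) = 1, h'(−1) = 9, so y_1 = (−1) − 1/9 = −10/9.
h(−10/9) = −1/27, h'(−10/9) = 29/3, so y_2 = (−10/9) − (−1/27)/(29/3) = −289/261.
h(−289/261) = −1/22707, h'(−289/261) = 839/87, so y_3 = (−289/261) − (−1/22707)/(839/87) = −242470/218979.

−242470/218979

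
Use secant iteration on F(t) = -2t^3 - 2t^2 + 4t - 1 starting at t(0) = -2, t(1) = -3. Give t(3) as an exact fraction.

F(-2) = -1, F(-3) = 23. t(2) = (-3) - 23·((-3) - (-2))/(23 - (-1)) = -49/24.
F(-3) = 23, F(-49/24) = -3335/6912. t(3) = (-49/24) - (-3335/6912)·((-49/24) - (-3))/((-3335/6912) - 23) = -14547/7057.

-14547/7057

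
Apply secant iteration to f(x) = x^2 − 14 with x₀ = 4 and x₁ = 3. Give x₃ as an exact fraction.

f(4) = 2, f(3) = −5. x₂ = 3 − (−5)·(3 − 4)/((−5) − 2) = 26/7.
f(3) = −5, f(26/7) = −10/49. x₃ = (26/7) − (−10/49)·((26/7) − 3)/((−10/49) − (−5)) = 176/47.

176/47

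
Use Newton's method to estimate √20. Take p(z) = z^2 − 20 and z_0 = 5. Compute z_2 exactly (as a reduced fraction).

p'(z) = 2z.
p(5) = 5, p'(5) = 10, so z_1 = 5 − 5/10 = 9/2.
p(9/2) = 1/4, p'(9/2) = 9, so z_2 = (9/2) − (1/4)/9 = 161/36.

161/36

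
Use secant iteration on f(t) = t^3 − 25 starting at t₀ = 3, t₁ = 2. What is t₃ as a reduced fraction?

f(3) = 2, f(2) = −17. t₂ = 2 − (−17)·(2 − 3)/((−17) − 2) = 55/19.
f(2) = −17, f(55/19) = −5100/6859. t₃ = (55/19) − (−5100/6859)·((55/19) − 2)/((−5100/6859) − (−17)) = 19255/6559.

19255/6559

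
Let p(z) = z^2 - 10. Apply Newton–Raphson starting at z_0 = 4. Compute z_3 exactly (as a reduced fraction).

216401/68432

p'(z) = 2z.
p(4) = 6, p'(4) = 8, so z_1 = 4 - 6/8 = 13/4.
p(13/4) = 9/16, p'(13/4) = 13/2, so z_2 = (13/4) - (9/16)/(13/2) = 329/104.
p(329/104) = 81/10816, p'(329/104) = 329/52, so z_3 = (329/104) - (81/10816)/(329/52) = 216401/68432.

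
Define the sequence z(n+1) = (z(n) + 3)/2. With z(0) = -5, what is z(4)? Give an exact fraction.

z(1) = ((-5) + 3)/2 = -1.
z(2) = ((-1) + 3)/2 = 1.
z(3) = (1 + 3)/2 = 2.
z(4) = (2 + 3)/2 = 5/2.

5/2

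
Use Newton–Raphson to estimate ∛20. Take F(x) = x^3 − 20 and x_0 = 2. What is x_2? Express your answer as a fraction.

74/27

F'(x) = 3x^2.
F(2) = −12, F'(2) = 12, so x_1 = 2 − (−12)/12 = 3.
F(3) = 7, F'(3) = 27, so x_2 = 3 − 7/27 = 74/27.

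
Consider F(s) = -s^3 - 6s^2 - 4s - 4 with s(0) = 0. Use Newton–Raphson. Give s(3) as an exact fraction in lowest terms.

F'(s) = -3s^2 - 12s - 4.
F(0) = -4, F'(0) = -4, so s(1) = 0 - (-4)/(-4) = -1.
F(-1) = -5, F'(-1) = 5, so s(2) = (-1) - (-5)/5 = 0.
F(0) = -4, F'(0) = -4, so s(3) = 0 - (-4)/(-4) = -1.

-1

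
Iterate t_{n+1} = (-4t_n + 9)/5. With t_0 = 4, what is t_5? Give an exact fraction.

53/3125

t_1 = (-4·4 + 9)/5 = -7/5.
t_2 = (-4·(-7/5) + 9)/5 = 73/25.
t_3 = (-4·(73/25) + 9)/5 = -67/125.
t_4 = (-4·(-67/125) + 9)/5 = 1393/625.
t_5 = (-4·(1393/625) + 9)/5 = 53/3125.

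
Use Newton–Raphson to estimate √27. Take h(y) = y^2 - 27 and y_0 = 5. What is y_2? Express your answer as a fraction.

h'(y) = 2y.
h(5) = -2, h'(5) = 10, so y_1 = 5 - (-2)/10 = 26/5.
h(26/5) = 1/25, h'(26/5) = 52/5, so y_2 = (26/5) - (1/25)/(52/5) = 1351/260.

1351/260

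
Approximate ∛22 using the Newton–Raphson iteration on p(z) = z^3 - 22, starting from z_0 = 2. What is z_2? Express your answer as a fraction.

p'(z) = 3z^2.
p(2) = -14, p'(2) = 12, so z_1 = 2 - (-14)/12 = 19/6.
p(19/6) = 2107/216, p'(19/6) = 361/12, so z_2 = (19/6) - (2107/216)/(361/12) = 9235/3249.

9235/3249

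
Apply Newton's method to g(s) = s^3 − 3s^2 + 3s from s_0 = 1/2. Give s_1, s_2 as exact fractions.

g'(s) = 3s^2 − 6s + 3.
g(1/2) = 7/8, g'(1/2) = 3/4, so s_1 = (1/2) − (7/8)/(3/4) = −2/3.
g(−2/3) = −98/27, g'(−2/3) = 25/3, so s_2 = (−2/3) − (−98/27)/(25/3) = −52/225.

s_1 = −2/3, s_2 = −52/225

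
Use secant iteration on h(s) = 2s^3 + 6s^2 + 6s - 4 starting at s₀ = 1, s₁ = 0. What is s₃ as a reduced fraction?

98/193

h(1) = 10, h(0) = -4. s₂ = 0 - (-4)·(0 - 1)/((-4) - 10) = 2/7.
h(0) = -4, h(2/7) = -600/343. s₃ = (2/7) - (-600/343)·((2/7) - 0)/((-600/343) - (-4)) = 98/193.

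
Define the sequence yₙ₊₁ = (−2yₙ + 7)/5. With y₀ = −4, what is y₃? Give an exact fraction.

33/25

y₁ = (−2·(−4) + 7)/5 = 3.
y₂ = (−2·3 + 7)/5 = 1/5.
y₃ = (−2·(1/5) + 7)/5 = 33/25.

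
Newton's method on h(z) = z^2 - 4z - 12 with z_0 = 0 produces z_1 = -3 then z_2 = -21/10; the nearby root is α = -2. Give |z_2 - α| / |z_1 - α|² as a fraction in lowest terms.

z_1 - α = -3 - (-2) = -3 + 2 = -1, so |z_1 - α| = 1.
z_2 - α = -21/10 - (-2) = -21/10 + 2 = -1/10, so |z_2 - α| = 1/10.
|z_1 - α|² = 1.
Ratio = (1/10) / 1 = 1/10.

1/10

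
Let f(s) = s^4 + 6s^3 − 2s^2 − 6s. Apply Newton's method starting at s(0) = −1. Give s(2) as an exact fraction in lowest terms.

f'(s) = 4s^3 + 18s^2 − 4s − 6.
f(−1) = −1, f'(−1) = 12, so s(1) = (−1) − (−1)/12 = −11/12.
f(−11/12) = −1991/20736, f'(−11/12) = 4195/432, so s(2) = (−11/12) − (−1991/20736)/(4195/432) = −60863/67120.

−60863/67120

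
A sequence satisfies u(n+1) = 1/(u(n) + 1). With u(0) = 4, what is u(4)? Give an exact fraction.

u(1) = 1/(4 + 1) = 1/5.
u(2) = 1/(1/5 + 1) = 5/6.
u(3) = 1/(5/6 + 1) = 6/11.
u(4) = 1/(6/11 + 1) = 11/17.

11/17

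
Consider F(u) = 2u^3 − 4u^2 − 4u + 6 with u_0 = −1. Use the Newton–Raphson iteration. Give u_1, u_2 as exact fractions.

F'(u) = 6u^2 − 8u − 4.
F(−1) = 4, F'(−1) = 10, so u_1 = (−1) − 4/10 = −7/5.
F(−7/5) = −216/125, F'(−7/5) = 474/25, so u_2 = (−7/5) − (−216/125)/(474/25) = −517/395.

u_1 = −7/5, u_2 = −517/395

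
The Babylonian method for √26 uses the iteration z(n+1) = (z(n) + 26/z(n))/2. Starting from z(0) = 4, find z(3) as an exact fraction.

1468273/287952

z(1) = (4 + 26/4)/2 = 21/4.
z(2) = (21/4 + 26/(21/4))/2 = 857/168.
z(3) = (857/168 + 26/(857/168))/2 = 1468273/287952.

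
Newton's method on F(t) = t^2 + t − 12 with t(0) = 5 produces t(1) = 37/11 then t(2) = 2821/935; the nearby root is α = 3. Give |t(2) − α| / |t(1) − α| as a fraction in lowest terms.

t(1) − α = 37/11 − 3 = 4/11, so |t(1) − α| = 4/11.
t(2) − α = 2821/935 − 3 = 16/935, so |t(2) − α| = 16/935.
Ratio = (16/935) / (4/11) = 4/85.

4/85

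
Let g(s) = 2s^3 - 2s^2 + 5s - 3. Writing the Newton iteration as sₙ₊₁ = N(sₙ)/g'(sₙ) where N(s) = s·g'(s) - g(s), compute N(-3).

-123

g'(s) = 6s^2 - 4s + 5.
N(s) = s·g'(s) - g(s) = s·(6s^2 - 4s + 5) - (2s^3 - 2s^2 + 5s - 3) = 4s^3 - 2s^2 + 3.
N(-3) = -123.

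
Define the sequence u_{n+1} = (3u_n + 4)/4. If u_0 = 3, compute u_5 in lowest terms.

3853/1024

u_1 = (3·3 + 4)/4 = 13/4.
u_2 = (3·(13/4) + 4)/4 = 55/16.
u_3 = (3·(55/16) + 4)/4 = 229/64.
u_4 = (3·(229/64) + 4)/4 = 943/256.
u_5 = (3·(943/256) + 4)/4 = 3853/1024.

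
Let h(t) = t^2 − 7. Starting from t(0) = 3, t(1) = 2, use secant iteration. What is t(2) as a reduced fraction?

h(3) = 2, h(2) = −3. t(2) = 2 − (−3)·(2 − 3)/((−3) − 2) = 13/5.

13/5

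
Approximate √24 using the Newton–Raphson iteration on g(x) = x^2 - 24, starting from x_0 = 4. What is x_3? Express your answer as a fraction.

4801/980

g'(x) = 2x.
g(4) = -8, g'(4) = 8, so x_1 = 4 - (-8)/8 = 5.
g(5) = 1, g'(5) = 10, so x_2 = 5 - 1/10 = 49/10.
g(49/10) = 1/100, g'(49/10) = 49/5, so x_3 = (49/10) - (1/100)/(49/5) = 4801/980.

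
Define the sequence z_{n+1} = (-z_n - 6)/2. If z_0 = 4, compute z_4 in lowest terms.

-13/8

z_1 = (-4 - 6)/2 = -5.
z_2 = (-(-5) - 6)/2 = -1/2.
z_3 = (-(-1/2) - 6)/2 = -11/4.
z_4 = (-(-11/4) - 6)/2 = -13/8.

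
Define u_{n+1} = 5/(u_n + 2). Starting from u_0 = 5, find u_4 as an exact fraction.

u_1 = 5/(5 + 2) = 5/7.
u_2 = 5/(5/7 + 2) = 35/19.
u_3 = 5/(35/19 + 2) = 95/73.
u_4 = 5/(95/73 + 2) = 365/241.

365/241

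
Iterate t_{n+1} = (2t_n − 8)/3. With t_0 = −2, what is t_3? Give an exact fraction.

t_1 = (2·(−2) − 8)/3 = −4.
t_2 = (2·(−4) − 8)/3 = −16/3.
t_3 = (2·(−16/3) − 8)/3 = −56/9.

−56/9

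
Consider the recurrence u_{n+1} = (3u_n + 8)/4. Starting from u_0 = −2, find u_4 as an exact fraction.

619/128

u_1 = (3·(−2) + 8)/4 = 1/2.
u_2 = (3·(1/2) + 8)/4 = 19/8.
u_3 = (3·(19/8) + 8)/4 = 121/32.
u_4 = (3·(121/32) + 8)/4 = 619/128.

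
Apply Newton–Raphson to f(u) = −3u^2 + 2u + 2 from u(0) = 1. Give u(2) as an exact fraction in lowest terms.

f'(u) = −6u + 2.
f(1) = 1, f'(1) = −4, so u(1) = 1 − 1/(−4) = 5/4.
f(5/4) = −3/16, f'(5/4) = −11/2, so u(2) = (5/4) − (−3/16)/(−11/2) = 107/88.

107/88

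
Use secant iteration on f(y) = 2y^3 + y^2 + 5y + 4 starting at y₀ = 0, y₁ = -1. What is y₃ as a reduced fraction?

f(0) = 4, f(-1) = -2. y₂ = (-1) - (-2)·((-1) - 0)/((-2) - 4) = -2/3.
f(-1) = -2, f(-2/3) = 14/27. y₃ = (-2/3) - (14/27)·((-2/3) - (-1))/((14/27) - (-2)) = -25/34.

-25/34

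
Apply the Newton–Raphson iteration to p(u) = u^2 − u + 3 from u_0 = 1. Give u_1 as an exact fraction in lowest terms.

p'(u) = 2u − 1.
p(1) = 3, p'(1) = 1, so u_1 = 1 − 3/1 = −2.

−2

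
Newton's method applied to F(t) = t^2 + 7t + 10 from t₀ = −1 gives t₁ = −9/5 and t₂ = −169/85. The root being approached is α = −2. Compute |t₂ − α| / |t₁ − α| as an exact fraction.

t₁ − α = −9/5 − (−2) = −9/5 + 2 = 1/5, so |t₁ − α| = 1/5.
t₂ − α = −169/85 − (−2) = −169/85 + 2 = 1/85, so |t₂ − α| = 1/85.
Ratio = (1/85) / (1/5) = 1/17.

1/17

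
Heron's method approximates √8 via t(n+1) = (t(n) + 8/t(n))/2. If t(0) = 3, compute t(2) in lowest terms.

577/204

t(1) = (3 + 8/3)/2 = 17/6.
t(2) = (17/6 + 8/(17/6))/2 = 577/204.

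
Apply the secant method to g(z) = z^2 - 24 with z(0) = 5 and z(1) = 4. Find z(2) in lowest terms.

g(5) = 1, g(4) = -8. z(2) = 4 - (-8)·(4 - 5)/((-8) - 1) = 44/9.

44/9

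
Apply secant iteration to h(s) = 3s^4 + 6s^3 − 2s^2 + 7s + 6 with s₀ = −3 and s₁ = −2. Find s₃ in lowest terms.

−3414/1195

h(−3) = 48, h(−2) = −16. s₂ = (−2) − (−16)·((−2) − (−3))/((−16) − 48) = −9/4.
h(−2) = −16, h(−9/4) = −2901/256. s₃ = (−9/4) − (−2901/256)·((−9/4) − (−2))/((−2901/256) − (−16)) = −3414/1195.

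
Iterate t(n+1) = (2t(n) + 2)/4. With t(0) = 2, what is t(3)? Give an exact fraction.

t(1) = (2·2 + 2)/4 = 3/2.
t(2) = (2·(3/2) + 2)/4 = 5/4.
t(3) = (2·(5/4) + 2)/4 = 9/8.

9/8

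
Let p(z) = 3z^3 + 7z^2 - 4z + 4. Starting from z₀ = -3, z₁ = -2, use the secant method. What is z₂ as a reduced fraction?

-26/9

p(-3) = -2, p(-2) = 16. z₂ = (-2) - 16·((-2) - (-3))/(16 - (-2)) = -26/9.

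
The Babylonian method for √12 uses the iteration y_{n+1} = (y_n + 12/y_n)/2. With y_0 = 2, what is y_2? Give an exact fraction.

y_1 = (2 + 12/2)/2 = 4.
y_2 = (4 + 12/4)/2 = 7/2.

7/2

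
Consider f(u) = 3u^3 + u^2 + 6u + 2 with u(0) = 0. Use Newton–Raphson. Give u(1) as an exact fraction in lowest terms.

f'(u) = 9u^2 + 2u + 6.
f(0) = 2, f'(0) = 6, so u(1) = 0 - 2/6 = -1/3.

-1/3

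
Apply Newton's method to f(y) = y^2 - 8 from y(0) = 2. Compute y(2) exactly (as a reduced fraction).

17/6

f'(y) = 2y.
f(2) = -4, f'(2) = 4, so y(1) = 2 - (-4)/4 = 3.
f(3) = 1, f'(3) = 6, so y(2) = 3 - 1/6 = 17/6.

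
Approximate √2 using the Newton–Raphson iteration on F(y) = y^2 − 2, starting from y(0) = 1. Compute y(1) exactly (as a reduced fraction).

F'(y) = 2y.
F(1) = −1, F'(1) = 2, so y(1) = 1 − (−1)/2 = 3/2.

3/2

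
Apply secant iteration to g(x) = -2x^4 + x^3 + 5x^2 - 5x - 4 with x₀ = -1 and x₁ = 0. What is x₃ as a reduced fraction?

-1372/2455

g(-1) = 3, g(0) = -4. x₂ = 0 - (-4)·(0 - (-1))/((-4) - 3) = -4/7.
g(0) = -4, g(-4/7) = 216/2401. x₃ = (-4/7) - (216/2401)·((-4/7) - 0)/((216/2401) - (-4)) = -1372/2455.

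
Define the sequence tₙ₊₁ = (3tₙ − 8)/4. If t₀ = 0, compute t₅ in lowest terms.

−781/128

t₁ = (3·0 − 8)/4 = −2.
t₂ = (3·(−2) − 8)/4 = −7/2.
t₃ = (3·(−7/2) − 8)/4 = −37/8.
t₄ = (3·(−37/8) − 8)/4 = −175/32.
t₅ = (3·(−175/32) − 8)/4 = −781/128.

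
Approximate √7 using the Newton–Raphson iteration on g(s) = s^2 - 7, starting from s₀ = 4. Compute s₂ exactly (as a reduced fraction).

g'(s) = 2s.
g(4) = 9, g'(4) = 8, so s₁ = 4 - 9/8 = 23/8.
g(23/8) = 81/64, g'(23/8) = 23/4, so s₂ = (23/8) - (81/64)/(23/4) = 977/368.

977/368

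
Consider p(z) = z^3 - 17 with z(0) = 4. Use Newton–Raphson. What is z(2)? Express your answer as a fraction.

p'(z) = 3z^2.
p(4) = 47, p'(4) = 48, so z(1) = 4 - 47/48 = 145/48.
p(145/48) = 1168561/110592, p'(145/48) = 21025/768, so z(2) = (145/48) - (1168561/110592)/(21025/768) = 3988657/1513800.

3988657/1513800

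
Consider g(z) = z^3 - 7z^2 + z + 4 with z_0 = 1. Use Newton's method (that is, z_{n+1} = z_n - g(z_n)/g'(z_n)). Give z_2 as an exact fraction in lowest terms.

g'(z) = 3z^2 - 14z + 1.
g(1) = -1, g'(1) = -10, so z_1 = 1 - (-1)/(-10) = 9/10.
g(9/10) = -41/1000, g'(9/10) = -917/100, so z_2 = (9/10) - (-41/1000)/(-917/100) = 4106/4585.

4106/4585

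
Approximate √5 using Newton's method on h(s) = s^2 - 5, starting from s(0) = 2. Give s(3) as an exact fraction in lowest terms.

51841/23184

h'(s) = 2s.
h(2) = -1, h'(2) = 4, so s(1) = 2 - (-1)/4 = 9/4.
h(9/4) = 1/16, h'(9/4) = 9/2, so s(2) = (9/4) - (1/16)/(9/2) = 161/72.
h(161/72) = 1/5184, h'(161/72) = 161/36, so s(3) = (161/72) - (1/5184)/(161/36) = 51841/23184.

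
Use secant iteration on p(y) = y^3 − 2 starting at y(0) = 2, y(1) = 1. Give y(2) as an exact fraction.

8/7

p(2) = 6, p(1) = −1. y(2) = 1 − (−1)·(1 − 2)/((−1) − 6) = 8/7.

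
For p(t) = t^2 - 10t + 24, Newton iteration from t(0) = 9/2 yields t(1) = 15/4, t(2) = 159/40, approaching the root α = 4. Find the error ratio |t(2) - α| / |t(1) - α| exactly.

t(1) - α = 15/4 - 4 = -1/4, so |t(1) - α| = 1/4.
t(2) - α = 159/40 - 4 = -1/40, so |t(2) - α| = 1/40.
Ratio = (1/40) / (1/4) = 1/10.

1/10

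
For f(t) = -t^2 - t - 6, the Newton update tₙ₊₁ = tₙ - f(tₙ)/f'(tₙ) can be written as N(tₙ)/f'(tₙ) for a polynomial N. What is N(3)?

-3

f'(t) = -2t - 1.
N(t) = t·f'(t) - f(t) = t·(-2t - 1) - (-t^2 - t - 6) = -t^2 + 6.
N(3) = -3.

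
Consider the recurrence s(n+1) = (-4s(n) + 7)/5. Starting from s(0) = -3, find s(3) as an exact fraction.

s(1) = (-4·(-3) + 7)/5 = 19/5.
s(2) = (-4·(19/5) + 7)/5 = -41/25.
s(3) = (-4·(-41/25) + 7)/5 = 339/125.

339/125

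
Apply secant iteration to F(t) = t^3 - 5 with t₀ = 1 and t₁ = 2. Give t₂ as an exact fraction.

F(1) = -4, F(2) = 3. t₂ = 2 - 3·(2 - 1)/(3 - (-4)) = 11/7.

11/7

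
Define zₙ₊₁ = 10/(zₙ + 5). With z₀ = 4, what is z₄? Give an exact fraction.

146/95

z₁ = 10/(4 + 5) = 10/9.
z₂ = 10/(10/9 + 5) = 18/11.
z₃ = 10/(18/11 + 5) = 110/73.
z₄ = 10/(110/73 + 5) = 146/95.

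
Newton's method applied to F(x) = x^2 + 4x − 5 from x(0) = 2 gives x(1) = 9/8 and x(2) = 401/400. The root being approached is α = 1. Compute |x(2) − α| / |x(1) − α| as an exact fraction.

x(1) − α = 9/8 − 1 = 1/8, so |x(1) − α| = 1/8.
x(2) − α = 401/400 − 1 = 1/400, so |x(2) − α| = 1/400.
Ratio = (1/400) / (1/8) = 1/50.

1/50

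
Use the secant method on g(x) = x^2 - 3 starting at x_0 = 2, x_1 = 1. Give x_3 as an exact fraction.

7/4

g(2) = 1, g(1) = -2. x_2 = 1 - (-2)·(1 - 2)/((-2) - 1) = 5/3.
g(1) = -2, g(5/3) = -2/9. x_3 = (5/3) - (-2/9)·((5/3) - 1)/((-2/9) - (-2)) = 7/4.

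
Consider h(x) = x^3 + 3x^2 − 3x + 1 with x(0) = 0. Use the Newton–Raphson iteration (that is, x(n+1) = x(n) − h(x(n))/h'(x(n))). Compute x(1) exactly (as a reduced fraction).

h'(x) = 3x^2 + 6x − 3.
h(0) = 1, h'(0) = −3, so x(1) = 0 − 1/(−3) = 1/3.

1/3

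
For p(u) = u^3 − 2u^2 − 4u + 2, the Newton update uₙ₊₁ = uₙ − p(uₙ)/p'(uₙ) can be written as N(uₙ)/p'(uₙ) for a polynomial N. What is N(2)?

p'(u) = 3u^2 − 4u − 4.
N(u) = u·p'(u) − p(u) = u·(3u^2 − 4u − 4) − (u^3 − 2u^2 − 4u + 2) = 2u^3 − 2u^2 − 2.
N(2) = 6.

6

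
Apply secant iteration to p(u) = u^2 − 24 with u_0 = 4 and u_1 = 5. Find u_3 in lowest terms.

p(4) = −8, p(5) = 1. u_2 = 5 − 1·(5 − 4)/(1 − (−8)) = 44/9.
p(5) = 1, p(44/9) = −8/81. u_3 = (44/9) − (−8/81)·((44/9) − 5)/((−8/81) − 1) = 436/89.

436/89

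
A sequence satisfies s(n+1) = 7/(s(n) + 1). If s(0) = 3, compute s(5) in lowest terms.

s(1) = 7/(3 + 1) = 7/4.
s(2) = 7/(7/4 + 1) = 28/11.
s(3) = 7/(28/11 + 1) = 77/39.
s(4) = 7/(77/39 + 1) = 273/116.
s(5) = 7/(273/116 + 1) = 812/389.

812/389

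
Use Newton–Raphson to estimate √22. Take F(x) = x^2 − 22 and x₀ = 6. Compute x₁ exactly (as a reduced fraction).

29/6

F'(x) = 2x.
F(6) = 14, F'(6) = 12, so x₁ = 6 − 14/12 = 29/6.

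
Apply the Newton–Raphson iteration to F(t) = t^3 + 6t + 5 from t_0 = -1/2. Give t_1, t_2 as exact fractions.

F'(t) = 3t^2 + 6.
F(-1/2) = 15/8, F'(-1/2) = 27/4, so t_1 = (-1/2) - (15/8)/(27/4) = -7/9.
F(-7/9) = -100/729, F'(-7/9) = 211/27, so t_2 = (-7/9) - (-100/729)/(211/27) = -4331/5697.

t_1 = -7/9, t_2 = -4331/5697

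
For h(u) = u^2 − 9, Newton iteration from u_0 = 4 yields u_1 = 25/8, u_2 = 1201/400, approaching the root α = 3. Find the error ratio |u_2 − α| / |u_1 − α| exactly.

u_1 − α = 25/8 − 3 = 1/8, so |u_1 − α| = 1/8.
u_2 − α = 1201/400 − 3 = 1/400, so |u_2 − α| = 1/400.
Ratio = (1/400) / (1/8) = 1/50.

1/50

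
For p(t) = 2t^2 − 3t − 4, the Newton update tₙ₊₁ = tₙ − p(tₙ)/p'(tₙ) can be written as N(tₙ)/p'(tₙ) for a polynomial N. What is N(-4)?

p'(t) = 4t − 3.
N(t) = t·p'(t) − p(t) = t·(4t − 3) − (2t^2 − 3t − 4) = 2t^2 + 4.
N(-4) = 36.

36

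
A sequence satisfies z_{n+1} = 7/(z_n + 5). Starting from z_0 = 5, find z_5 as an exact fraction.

15218/13355

z_1 = 7/(5 + 5) = 7/10.
z_2 = 7/(7/10 + 5) = 70/57.
z_3 = 7/(70/57 + 5) = 399/355.
z_4 = 7/(399/355 + 5) = 2485/2174.
z_5 = 7/(2485/2174 + 5) = 15218/13355.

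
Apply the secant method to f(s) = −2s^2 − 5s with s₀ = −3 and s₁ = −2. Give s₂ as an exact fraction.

f(−3) = −3, f(−2) = 2. s₂ = (−2) − 2·((−2) − (−3))/(2 − (−3)) = −12/5.

−12/5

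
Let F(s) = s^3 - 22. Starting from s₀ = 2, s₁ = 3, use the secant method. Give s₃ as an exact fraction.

F(2) = -14, F(3) = 5. s₂ = 3 - 5·(3 - 2)/(5 - (-14)) = 52/19.
F(3) = 5, F(52/19) = -10290/6859. s₃ = (52/19) - (-10290/6859)·((52/19) - 3)/((-10290/6859) - 5) = 24946/8917.

24946/8917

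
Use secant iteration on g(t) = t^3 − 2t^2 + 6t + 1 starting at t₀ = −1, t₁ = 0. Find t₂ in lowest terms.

−1/9

g(−1) = −8, g(0) = 1. t₂ = 0 − 1·(0 − (−1))/(1 − (−8)) = −1/9.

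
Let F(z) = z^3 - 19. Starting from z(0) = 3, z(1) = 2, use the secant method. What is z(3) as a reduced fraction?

F(3) = 8, F(2) = -11. z(2) = 2 - (-11)·(2 - 3)/((-11) - 8) = 49/19.
F(2) = -11, F(49/19) = -12672/6859. z(3) = (49/19) - (-12672/6859)·((49/19) - 2)/((-12672/6859) - (-11)) = 15385/5707.

15385/5707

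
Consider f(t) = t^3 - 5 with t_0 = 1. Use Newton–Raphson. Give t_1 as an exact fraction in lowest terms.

f'(t) = 3t^2.
f(1) = -4, f'(1) = 3, so t_1 = 1 - (-4)/3 = 7/3.

7/3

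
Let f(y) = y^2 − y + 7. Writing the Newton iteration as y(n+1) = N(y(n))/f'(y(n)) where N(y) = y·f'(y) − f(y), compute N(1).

−6

f'(y) = 2y − 1.
N(y) = y·f'(y) − f(y) = y·(2y − 1) − (y^2 − y + 7) = y^2 − 7.
N(1) = −6.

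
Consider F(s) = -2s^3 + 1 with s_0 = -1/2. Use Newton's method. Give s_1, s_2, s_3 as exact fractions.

s_1 = 1/3, s_2 = 31/18, s_3 = 31249/25947

F'(s) = -6s^2.
F(-1/2) = 5/4, F'(-1/2) = -3/2, so s_1 = (-1/2) - (5/4)/(-3/2) = 1/3.
F(1/3) = 25/27, F'(1/3) = -2/3, so s_2 = (1/3) - (25/27)/(-2/3) = 31/18.
F(31/18) = -26875/2916, F'(31/18) = -961/54, so s_3 = (31/18) - (-26875/2916)/(-961/54) = 31249/25947.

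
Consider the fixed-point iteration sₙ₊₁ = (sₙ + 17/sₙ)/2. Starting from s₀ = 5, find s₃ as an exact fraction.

s₁ = (5 + 17/5)/2 = 21/5.
s₂ = (21/5 + 17/(21/5))/2 = 433/105.
s₃ = (433/105 + 17/(433/105))/2 = 187457/45465.

187457/45465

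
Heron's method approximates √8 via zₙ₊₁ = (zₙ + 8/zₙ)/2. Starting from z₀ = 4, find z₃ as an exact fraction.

z₁ = (4 + 8/4)/2 = 3.
z₂ = (3 + 8/3)/2 = 17/6.
z₃ = (17/6 + 8/(17/6))/2 = 577/204.

577/204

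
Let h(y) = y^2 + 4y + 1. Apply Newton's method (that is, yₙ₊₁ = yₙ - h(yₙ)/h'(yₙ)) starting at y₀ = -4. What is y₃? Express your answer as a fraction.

-40545/10864

h'(y) = 2y + 4.
h(-4) = 1, h'(-4) = -4, so y₁ = (-4) - 1/(-4) = -15/4.
h(-15/4) = 1/16, h'(-15/4) = -7/2, so y₂ = (-15/4) - (1/16)/(-7/2) = -209/56.
h(-209/56) = 1/3136, h'(-209/56) = -97/28, so y₃ = (-209/56) - (1/3136)/(-97/28) = -40545/10864.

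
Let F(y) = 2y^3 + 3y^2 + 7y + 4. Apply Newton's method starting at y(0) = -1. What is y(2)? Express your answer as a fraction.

-1347/1981

F'(y) = 6y^2 + 6y + 7.
F(-1) = -2, F'(-1) = 7, so y(1) = (-1) - (-2)/7 = -5/7.
F(-5/7) = -68/343, F'(-5/7) = 283/49, so y(2) = (-5/7) - (-68/343)/(283/49) = -1347/1981.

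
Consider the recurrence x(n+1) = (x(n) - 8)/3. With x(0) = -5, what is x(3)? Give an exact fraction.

-109/27

x(1) = ((-5) - 8)/3 = -13/3.
x(2) = ((-13/3) - 8)/3 = -37/9.
x(3) = ((-37/9) - 8)/3 = -109/27.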